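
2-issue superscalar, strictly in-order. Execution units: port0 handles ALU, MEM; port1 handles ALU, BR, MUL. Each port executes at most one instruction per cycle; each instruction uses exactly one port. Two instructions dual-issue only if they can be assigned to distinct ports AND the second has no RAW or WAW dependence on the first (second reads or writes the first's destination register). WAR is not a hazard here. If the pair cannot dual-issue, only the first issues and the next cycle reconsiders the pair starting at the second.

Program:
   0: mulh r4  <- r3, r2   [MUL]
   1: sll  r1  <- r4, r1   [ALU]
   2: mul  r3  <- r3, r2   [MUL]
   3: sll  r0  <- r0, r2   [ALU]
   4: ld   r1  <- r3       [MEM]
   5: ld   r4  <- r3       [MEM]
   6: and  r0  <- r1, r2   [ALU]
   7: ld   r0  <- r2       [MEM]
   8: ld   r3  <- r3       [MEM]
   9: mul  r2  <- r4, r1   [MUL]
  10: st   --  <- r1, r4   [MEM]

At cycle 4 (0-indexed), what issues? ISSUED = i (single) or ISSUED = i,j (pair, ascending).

ISSUED = 7

  cy0 -> i0 (mulh) RAW r4
  cy1 -> i1&i2 (sll mul) pair
  cy2 -> i3&i4 (sll ld) pair
  cy3 -> i5&i6 (ld and) pair
  cy4 -> i7 (ld) no-port MEM/MEM
  cy5 -> i8&i9 (ld mul) pair
  cy6 -> i10 (st) tail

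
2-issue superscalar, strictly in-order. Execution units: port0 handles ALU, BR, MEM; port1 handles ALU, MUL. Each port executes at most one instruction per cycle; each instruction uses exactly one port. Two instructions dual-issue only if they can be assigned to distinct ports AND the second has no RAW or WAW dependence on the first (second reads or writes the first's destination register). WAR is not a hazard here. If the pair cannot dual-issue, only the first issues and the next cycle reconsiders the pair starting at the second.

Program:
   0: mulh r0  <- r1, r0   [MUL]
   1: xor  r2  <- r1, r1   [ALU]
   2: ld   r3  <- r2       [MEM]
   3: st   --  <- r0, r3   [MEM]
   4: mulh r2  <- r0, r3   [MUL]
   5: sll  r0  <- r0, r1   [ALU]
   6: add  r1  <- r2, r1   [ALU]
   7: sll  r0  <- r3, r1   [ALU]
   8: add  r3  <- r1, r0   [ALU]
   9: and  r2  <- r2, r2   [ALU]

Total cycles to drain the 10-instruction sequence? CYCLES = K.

CYCLES = 6

t=0 i0,i1:mulh xor ; 2-wide
t=1 i2:ld ; no-port MEM/MEM
t=2 i3,i4:st mulh ; 2-wide
t=3 i5,i6:sll add ; 2-wide
t=4 i7:sll ; RAW r0
t=5 i8,i9:add and ; 2-wide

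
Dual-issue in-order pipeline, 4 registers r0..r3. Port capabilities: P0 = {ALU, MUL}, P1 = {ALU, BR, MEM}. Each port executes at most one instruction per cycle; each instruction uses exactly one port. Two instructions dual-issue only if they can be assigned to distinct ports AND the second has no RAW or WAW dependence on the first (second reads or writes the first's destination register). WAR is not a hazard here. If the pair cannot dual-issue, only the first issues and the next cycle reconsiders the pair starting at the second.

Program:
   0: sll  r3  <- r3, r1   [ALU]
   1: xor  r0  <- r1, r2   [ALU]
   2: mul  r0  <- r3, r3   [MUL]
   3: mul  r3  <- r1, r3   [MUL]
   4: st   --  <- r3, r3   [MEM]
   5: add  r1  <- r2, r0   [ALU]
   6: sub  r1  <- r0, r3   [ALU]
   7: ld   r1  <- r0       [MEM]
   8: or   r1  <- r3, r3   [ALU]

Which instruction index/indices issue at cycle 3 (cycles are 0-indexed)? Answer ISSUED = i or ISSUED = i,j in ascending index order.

ISSUED = 4,5

t=0 i0+i1:sll/xor ; pair
t=1 i2:mul ; no-port MUL/MUL
t=2 i3:mul ; RAW r3
t=3 i4+i5:st/add ; pair
t=4 i6:sub ; WAW r1
t=5 i7:ld ; WAW r1
t=6 i8:or ; tail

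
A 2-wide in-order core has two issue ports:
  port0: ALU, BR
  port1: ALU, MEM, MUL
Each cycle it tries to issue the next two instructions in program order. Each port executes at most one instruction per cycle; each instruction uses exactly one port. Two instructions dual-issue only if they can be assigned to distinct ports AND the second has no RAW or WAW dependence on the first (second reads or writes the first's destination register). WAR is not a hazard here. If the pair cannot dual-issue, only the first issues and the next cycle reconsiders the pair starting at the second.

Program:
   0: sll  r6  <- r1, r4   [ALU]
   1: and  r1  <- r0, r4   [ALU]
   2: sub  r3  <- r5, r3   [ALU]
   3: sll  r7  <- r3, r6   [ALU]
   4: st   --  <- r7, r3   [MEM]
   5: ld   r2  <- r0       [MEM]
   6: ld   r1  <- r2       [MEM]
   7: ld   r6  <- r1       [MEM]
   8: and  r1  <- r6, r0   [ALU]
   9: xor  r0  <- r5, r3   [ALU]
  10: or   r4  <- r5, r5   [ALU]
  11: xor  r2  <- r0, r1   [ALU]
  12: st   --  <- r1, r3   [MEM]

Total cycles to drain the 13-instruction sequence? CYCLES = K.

CYCLES = 10

[0] i0/i1  sll/and  -- pair
[1] i2  sub  -- RAW r3
[2] i3  sll  -- RAW r7
[3] i4  st  -- no-port MEM/MEM
[4] i5  ld  -- no-port MEM/MEM
[5] i6  ld  -- no-port MEM/MEM
[6] i7  ld  -- RAW r6
[7] i8/i9  and/xor  -- pair
[8] i10/i11  or/xor  -- pair
[9] i12  st  -- tail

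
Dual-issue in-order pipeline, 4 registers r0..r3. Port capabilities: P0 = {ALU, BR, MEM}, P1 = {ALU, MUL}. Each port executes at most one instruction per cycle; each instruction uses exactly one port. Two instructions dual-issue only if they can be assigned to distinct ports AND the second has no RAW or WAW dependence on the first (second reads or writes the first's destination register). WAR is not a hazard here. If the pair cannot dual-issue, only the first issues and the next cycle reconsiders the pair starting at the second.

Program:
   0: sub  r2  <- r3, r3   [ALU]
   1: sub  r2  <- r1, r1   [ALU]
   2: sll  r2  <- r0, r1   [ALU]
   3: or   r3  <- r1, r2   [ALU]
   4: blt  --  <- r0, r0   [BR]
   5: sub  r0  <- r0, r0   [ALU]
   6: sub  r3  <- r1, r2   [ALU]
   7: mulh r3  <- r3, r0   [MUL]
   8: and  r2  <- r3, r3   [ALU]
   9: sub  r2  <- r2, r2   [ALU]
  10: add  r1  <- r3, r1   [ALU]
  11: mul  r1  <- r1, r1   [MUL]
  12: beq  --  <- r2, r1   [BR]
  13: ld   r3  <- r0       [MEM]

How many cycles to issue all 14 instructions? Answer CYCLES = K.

CYCLES = 11

c0: i0 sub.ALU  WAW r2
c1: i1 sub.ALU  WAW r2
c2: i2 sll.ALU  RAW r2
c3: i3,i4 or.ALU+blt.BR  pair
c4: i5,i6 sub.ALU+sub.ALU  pair
c5: i7 mulh.MUL  RAW r3
c6: i8 and.ALU  RAW+WAW r2
c7: i9,i10 sub.ALU+add.ALU  pair
c8: i11 mul.MUL  RAW r1
c9: i12 beq.BR  no-port BR/MEM
c10: i13 ld.MEM  tail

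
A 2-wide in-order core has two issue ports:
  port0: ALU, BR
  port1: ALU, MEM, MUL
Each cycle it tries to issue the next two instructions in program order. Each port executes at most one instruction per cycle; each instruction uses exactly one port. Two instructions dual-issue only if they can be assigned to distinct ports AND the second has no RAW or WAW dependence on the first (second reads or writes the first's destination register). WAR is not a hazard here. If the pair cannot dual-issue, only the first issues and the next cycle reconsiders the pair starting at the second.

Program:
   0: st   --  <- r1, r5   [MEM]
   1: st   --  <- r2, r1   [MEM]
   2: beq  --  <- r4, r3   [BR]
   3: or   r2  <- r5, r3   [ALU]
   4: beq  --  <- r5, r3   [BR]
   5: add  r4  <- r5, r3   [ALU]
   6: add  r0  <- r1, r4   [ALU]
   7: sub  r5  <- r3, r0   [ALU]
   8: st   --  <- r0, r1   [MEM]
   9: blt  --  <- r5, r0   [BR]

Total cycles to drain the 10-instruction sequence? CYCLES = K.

CYCLES = 7

#0 head=0: st i0 no-port MEM/MEM
#1 head=1: st/beq i1&i2 dual
#2 head=3: or/beq i3&i4 dual
#3 head=5: add i5 RAW r4
#4 head=6: add i6 RAW r0
#5 head=7: sub/st i7&i8 dual
#6 head=9: blt i9 tail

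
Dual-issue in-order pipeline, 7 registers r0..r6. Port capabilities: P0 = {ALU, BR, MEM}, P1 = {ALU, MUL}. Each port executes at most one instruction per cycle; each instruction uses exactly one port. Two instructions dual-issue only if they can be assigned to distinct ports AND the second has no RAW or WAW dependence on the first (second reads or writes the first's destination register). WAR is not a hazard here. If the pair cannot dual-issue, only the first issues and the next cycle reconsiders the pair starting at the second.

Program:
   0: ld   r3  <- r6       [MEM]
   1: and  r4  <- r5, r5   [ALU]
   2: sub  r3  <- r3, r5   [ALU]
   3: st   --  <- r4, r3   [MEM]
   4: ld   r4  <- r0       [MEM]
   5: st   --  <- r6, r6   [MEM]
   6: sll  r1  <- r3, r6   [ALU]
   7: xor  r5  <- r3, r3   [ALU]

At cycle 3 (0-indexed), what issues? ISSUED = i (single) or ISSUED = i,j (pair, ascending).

ISSUED = 4

[0] i0+i1  ld.MEM+and.ALU  -- 2-wide
[1] i2  sub.ALU  -- RAW r3
[2] i3  st.MEM  -- no-port MEM/MEM
[3] i4  ld.MEM  -- no-port MEM/MEM
[4] i5+i6  st.MEM+sll.ALU  -- 2-wide
[5] i7  xor.ALU  -- tail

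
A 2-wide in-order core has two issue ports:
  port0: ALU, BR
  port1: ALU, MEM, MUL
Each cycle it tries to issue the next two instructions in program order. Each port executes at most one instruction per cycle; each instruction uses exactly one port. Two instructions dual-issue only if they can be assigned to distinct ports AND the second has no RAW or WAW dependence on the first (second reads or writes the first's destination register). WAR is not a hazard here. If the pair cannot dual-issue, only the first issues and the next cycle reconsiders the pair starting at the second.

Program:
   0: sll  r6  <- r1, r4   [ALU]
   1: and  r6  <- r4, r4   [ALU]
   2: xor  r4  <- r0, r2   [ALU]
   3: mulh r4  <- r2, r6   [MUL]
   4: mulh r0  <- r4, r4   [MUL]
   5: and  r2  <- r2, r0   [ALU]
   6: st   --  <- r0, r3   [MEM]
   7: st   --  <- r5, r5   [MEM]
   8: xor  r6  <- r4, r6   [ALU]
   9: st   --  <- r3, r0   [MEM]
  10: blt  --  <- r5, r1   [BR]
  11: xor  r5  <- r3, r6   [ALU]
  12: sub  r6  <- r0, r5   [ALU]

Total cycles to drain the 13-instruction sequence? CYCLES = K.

  cy0 -> i0 (sll.ALU) WAW r6
  cy1 -> i1,i2 (and.ALU xor.ALU) pair
  cy2 -> i3 (mulh.MUL) no-port MUL/MUL
  cy3 -> i4 (mulh.MUL) RAW r0
  cy4 -> i5,i6 (and.ALU st.MEM) pair
  cy5 -> i7,i8 (st.MEM xor.ALU) pair
  cy6 -> i9,i10 (st.MEM blt.BR) pair
  cy7 -> i11 (xor.ALU) RAW r5
  cy8 -> i12 (sub.ALU) tail

CYCLES = 9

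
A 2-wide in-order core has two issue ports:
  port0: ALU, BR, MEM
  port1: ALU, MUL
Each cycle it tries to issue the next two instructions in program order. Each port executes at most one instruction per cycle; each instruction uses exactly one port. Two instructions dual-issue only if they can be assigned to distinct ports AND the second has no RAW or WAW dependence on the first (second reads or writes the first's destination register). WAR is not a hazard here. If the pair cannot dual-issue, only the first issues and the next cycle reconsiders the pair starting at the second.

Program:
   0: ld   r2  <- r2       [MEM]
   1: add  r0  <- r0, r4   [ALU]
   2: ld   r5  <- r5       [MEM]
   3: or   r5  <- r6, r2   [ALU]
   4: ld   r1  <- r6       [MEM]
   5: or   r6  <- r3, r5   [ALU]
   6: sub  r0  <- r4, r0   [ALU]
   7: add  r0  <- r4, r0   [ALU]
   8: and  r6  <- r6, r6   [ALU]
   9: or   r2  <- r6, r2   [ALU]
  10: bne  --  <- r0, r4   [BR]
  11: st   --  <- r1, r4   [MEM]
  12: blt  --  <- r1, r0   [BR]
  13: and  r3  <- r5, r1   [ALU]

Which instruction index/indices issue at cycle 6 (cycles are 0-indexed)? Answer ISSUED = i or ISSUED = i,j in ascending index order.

ISSUED = 11

t=0 i0/i1:ld+add ; dual
t=1 i2:ld ; WAW r5
t=2 i3/i4:or+ld ; dual
t=3 i5/i6:or+sub ; dual
t=4 i7/i8:add+and ; dual
t=5 i9/i10:or+bne ; dual
t=6 i11:st ; no-port MEM/BR
t=7 i12/i13:blt+and ; dual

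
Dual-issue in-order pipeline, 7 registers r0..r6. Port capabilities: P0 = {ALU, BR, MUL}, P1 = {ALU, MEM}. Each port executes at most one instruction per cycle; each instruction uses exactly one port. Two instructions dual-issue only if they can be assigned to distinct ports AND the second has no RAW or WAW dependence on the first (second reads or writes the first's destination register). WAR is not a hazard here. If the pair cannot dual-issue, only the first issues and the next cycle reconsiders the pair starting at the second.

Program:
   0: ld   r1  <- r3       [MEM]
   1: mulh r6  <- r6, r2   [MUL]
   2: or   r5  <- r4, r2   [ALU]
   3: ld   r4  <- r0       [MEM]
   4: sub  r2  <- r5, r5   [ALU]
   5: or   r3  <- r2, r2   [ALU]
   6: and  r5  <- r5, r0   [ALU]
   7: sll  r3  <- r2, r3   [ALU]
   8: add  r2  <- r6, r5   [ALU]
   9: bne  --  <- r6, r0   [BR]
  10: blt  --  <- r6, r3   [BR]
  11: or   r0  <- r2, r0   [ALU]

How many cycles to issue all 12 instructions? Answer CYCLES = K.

CYCLES = 7

  cy0 -> i0&i1 (ld;mulh) 2-wide
  cy1 -> i2&i3 (or;ld) 2-wide
  cy2 -> i4 (sub) RAW r2
  cy3 -> i5&i6 (or;and) 2-wide
  cy4 -> i7&i8 (sll;add) 2-wide
  cy5 -> i9 (bne) no-port BR/BR
  cy6 -> i10&i11 (blt;or) 2-wide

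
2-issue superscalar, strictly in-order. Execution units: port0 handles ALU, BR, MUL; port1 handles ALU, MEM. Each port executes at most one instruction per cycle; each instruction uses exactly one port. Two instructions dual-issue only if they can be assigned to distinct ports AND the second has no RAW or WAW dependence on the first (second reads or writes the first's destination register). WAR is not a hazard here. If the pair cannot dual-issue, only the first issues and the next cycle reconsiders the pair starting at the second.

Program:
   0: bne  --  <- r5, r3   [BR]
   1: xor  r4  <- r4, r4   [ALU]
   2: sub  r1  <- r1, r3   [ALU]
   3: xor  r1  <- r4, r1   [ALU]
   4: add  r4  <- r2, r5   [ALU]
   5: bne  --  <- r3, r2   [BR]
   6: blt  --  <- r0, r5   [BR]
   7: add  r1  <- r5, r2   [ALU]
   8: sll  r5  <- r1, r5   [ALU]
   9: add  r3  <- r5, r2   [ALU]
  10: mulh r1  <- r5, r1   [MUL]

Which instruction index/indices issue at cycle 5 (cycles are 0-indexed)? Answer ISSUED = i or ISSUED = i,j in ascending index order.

ISSUED = 8

t=0 i0+i1:bne;xor ; pair
t=1 i2:sub ; RAW+WAW r1
t=2 i3+i4:xor;add ; pair
t=3 i5:bne ; no-port BR/BR
t=4 i6+i7:blt;add ; pair
t=5 i8:sll ; RAW r5
t=6 i9+i10:add;mulh ; pair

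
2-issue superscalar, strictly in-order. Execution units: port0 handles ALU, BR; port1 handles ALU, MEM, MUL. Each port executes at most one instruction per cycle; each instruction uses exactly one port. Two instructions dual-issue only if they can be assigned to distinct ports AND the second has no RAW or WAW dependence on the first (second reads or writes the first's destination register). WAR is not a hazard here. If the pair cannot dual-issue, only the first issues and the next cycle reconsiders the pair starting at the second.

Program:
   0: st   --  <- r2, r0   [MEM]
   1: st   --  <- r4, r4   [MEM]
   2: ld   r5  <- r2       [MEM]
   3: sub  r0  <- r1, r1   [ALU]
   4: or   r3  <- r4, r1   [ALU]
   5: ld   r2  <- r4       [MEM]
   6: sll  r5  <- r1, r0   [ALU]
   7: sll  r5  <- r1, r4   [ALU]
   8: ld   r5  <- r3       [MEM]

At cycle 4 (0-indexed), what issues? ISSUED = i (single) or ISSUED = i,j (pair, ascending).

0. st.MEM @i0  | no-port MEM/MEM
1. st.MEM @i1  | no-port MEM/MEM
2. ld.MEM;sub.ALU @i2,i3  | dual
3. or.ALU;ld.MEM @i4,i5  | dual
4. sll.ALU @i6  | WAW r5
5. sll.ALU @i7  | WAW r5
6. ld.MEM @i8  | tail

ISSUED = 6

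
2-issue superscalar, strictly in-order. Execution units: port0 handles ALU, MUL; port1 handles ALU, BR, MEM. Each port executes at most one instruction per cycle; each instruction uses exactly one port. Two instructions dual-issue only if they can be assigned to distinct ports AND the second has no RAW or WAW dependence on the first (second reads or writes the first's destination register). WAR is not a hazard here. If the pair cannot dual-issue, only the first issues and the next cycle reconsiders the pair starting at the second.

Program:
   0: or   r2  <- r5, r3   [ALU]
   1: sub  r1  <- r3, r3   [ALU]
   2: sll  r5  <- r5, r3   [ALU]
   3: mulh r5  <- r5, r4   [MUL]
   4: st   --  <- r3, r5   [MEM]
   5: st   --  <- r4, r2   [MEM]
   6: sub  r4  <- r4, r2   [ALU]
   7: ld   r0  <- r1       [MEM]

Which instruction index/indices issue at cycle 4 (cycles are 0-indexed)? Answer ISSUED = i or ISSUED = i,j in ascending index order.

ISSUED = 5,6

c0: i0/i1 or.ALU;sub.ALU  pair
c1: i2 sll.ALU  RAW+WAW r5
c2: i3 mulh.MUL  RAW r5
c3: i4 st.MEM  no-port MEM/MEM
c4: i5/i6 st.MEM;sub.ALU  pair
c5: i7 ld.MEM  tail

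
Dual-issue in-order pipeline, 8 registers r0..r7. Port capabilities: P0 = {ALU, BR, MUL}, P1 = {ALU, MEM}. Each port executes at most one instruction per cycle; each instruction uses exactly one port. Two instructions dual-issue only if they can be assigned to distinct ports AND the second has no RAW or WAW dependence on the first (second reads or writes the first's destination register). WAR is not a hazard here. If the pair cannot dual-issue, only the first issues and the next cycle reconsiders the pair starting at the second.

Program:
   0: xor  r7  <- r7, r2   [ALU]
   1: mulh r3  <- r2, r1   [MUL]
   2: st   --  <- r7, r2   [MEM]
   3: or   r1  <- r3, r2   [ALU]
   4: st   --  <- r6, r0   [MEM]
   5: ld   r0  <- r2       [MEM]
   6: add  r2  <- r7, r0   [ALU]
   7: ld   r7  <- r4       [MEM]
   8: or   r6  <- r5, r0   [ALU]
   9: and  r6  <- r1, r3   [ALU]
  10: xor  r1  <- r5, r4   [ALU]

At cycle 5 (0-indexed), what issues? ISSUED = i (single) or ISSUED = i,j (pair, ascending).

ISSUED = 8

#0 head=0: xor/mulh i0,i1 pair
#1 head=2: st/or i2,i3 pair
#2 head=4: st i4 no-port MEM/MEM
#3 head=5: ld i5 RAW r0
#4 head=6: add/ld i6,i7 pair
#5 head=8: or i8 WAW r6
#6 head=9: and/xor i9,i10 pair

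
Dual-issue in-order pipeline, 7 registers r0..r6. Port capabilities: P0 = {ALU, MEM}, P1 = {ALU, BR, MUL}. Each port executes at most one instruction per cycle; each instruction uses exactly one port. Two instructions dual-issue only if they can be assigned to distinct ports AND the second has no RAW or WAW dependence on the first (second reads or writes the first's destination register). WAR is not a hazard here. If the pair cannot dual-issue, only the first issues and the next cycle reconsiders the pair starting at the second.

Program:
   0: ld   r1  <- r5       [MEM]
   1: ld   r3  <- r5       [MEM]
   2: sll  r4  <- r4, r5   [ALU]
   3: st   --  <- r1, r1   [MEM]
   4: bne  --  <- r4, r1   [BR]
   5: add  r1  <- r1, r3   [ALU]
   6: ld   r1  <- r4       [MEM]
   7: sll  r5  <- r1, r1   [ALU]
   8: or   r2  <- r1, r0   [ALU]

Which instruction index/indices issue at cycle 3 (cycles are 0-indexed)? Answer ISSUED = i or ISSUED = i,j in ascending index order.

ISSUED = 5

c0: i0 ld.MEM  no-port MEM/MEM
c1: i1&i2 ld.MEM/sll.ALU  2-wide
c2: i3&i4 st.MEM/bne.BR  2-wide
c3: i5 add.ALU  WAW r1
c4: i6 ld.MEM  RAW r1
c5: i7&i8 sll.ALU/or.ALU  2-wide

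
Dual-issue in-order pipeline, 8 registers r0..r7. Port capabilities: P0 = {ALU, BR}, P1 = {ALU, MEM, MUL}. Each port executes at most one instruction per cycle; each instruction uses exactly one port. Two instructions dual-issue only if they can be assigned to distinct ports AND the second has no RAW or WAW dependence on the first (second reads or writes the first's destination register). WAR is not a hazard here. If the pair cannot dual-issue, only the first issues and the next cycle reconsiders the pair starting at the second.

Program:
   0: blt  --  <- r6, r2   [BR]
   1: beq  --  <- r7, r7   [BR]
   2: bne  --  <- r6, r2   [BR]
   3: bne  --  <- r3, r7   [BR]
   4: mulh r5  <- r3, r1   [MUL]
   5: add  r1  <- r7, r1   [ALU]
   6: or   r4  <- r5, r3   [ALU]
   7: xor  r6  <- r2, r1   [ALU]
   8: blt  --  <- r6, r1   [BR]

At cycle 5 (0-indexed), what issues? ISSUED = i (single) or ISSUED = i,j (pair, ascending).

#0 head=0: blt i0 no-port BR/BR
#1 head=1: beq i1 no-port BR/BR
#2 head=2: bne i2 no-port BR/BR
#3 head=3: bne/mulh i3,i4 dual
#4 head=5: add/or i5,i6 dual
#5 head=7: xor i7 RAW r6
#6 head=8: blt i8 tail

ISSUED = 7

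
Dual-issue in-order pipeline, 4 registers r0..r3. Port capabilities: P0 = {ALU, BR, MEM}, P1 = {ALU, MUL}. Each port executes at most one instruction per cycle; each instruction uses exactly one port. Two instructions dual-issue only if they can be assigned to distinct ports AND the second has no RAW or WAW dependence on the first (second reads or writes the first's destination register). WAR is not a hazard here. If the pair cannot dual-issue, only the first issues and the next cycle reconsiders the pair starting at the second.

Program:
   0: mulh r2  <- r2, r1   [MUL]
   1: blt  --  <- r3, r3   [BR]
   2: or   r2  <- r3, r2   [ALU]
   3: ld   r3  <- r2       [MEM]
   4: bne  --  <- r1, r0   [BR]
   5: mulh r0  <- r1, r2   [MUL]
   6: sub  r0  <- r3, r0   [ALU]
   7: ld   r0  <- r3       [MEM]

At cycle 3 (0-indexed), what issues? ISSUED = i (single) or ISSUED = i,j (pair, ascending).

ISSUED = 4,5

[0] i0,i1  mulh.MUL/blt.BR  -- dual
[1] i2  or.ALU  -- RAW r2
[2] i3  ld.MEM  -- no-port MEM/BR
[3] i4,i5  bne.BR/mulh.MUL  -- dual
[4] i6  sub.ALU  -- WAW r0
[5] i7  ld.MEM  -- tail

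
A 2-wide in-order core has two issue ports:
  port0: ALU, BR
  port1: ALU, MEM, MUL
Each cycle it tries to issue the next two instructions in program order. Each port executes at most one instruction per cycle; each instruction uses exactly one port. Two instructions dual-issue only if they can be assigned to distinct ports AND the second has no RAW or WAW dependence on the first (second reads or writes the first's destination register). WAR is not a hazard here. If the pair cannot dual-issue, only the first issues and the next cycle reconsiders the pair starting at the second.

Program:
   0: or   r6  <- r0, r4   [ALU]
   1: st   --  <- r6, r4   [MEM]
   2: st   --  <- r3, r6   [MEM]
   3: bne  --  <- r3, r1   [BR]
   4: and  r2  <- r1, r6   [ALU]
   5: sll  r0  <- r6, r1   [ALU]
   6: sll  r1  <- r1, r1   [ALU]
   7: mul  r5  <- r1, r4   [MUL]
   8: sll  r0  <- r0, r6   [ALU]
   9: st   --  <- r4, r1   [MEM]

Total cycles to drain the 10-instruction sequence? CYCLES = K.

CYCLES = 7

#0 head=0: or.ALU i0 RAW r6
#1 head=1: st.MEM i1 no-port MEM/MEM
#2 head=2: st.MEM bne.BR i2&i3 dual
#3 head=4: and.ALU sll.ALU i4&i5 dual
#4 head=6: sll.ALU i6 RAW r1
#5 head=7: mul.MUL sll.ALU i7&i8 dual
#6 head=9: st.MEM i9 tail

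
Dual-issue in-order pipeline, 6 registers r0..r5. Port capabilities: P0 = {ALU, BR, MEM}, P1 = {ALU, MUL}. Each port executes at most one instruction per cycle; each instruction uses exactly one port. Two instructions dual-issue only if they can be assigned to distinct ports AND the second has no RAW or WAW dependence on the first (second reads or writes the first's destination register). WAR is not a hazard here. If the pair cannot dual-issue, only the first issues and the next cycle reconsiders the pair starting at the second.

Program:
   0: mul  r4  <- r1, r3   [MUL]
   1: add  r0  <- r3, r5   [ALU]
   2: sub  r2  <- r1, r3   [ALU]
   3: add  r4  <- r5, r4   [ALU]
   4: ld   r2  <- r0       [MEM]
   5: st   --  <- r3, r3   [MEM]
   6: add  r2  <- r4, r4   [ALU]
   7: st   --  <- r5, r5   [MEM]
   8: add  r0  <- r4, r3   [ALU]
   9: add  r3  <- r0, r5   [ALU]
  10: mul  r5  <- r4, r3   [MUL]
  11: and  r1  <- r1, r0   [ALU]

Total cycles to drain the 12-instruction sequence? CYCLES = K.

CYCLES = 7

#0 head=0: mul.MUL;add.ALU i0+i1 dual
#1 head=2: sub.ALU;add.ALU i2+i3 dual
#2 head=4: ld.MEM i4 no-port MEM/MEM
#3 head=5: st.MEM;add.ALU i5+i6 dual
#4 head=7: st.MEM;add.ALU i7+i8 dual
#5 head=9: add.ALU i9 RAW r3
#6 head=10: mul.MUL;and.ALU i10+i11 dual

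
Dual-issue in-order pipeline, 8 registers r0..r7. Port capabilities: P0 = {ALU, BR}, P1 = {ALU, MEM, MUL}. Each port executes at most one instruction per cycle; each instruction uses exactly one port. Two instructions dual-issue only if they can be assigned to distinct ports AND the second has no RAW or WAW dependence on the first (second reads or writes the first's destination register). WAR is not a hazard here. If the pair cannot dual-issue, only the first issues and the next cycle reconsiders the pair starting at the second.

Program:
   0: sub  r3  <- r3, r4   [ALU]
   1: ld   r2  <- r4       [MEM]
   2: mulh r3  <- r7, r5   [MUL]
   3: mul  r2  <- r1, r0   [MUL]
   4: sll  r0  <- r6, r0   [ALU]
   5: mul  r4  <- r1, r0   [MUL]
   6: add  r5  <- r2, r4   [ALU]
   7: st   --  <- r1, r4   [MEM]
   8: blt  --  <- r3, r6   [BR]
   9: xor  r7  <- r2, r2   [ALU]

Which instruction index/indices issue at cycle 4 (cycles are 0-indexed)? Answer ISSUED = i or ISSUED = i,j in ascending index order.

ISSUED = 6,7

t=0 i0+i1:sub/ld ; pair
t=1 i2:mulh ; no-port MUL/MUL
t=2 i3+i4:mul/sll ; pair
t=3 i5:mul ; RAW r4
t=4 i6+i7:add/st ; pair
t=5 i8+i9:blt/xor ; pair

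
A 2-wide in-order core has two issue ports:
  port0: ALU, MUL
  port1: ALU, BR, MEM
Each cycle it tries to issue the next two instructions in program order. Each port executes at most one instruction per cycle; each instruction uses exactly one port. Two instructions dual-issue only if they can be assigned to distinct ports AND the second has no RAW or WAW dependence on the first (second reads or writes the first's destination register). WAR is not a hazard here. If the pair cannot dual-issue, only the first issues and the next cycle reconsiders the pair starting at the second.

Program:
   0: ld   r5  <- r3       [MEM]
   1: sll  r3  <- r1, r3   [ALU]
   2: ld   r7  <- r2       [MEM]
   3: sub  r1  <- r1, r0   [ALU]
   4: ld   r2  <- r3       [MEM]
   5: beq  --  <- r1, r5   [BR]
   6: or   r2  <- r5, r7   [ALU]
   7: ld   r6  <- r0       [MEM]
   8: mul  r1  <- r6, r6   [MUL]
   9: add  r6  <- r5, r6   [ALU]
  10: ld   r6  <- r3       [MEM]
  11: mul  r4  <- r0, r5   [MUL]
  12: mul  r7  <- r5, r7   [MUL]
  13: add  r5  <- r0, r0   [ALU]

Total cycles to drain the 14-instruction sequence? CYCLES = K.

0. ld sll @i0/i1  | pair
1. ld sub @i2/i3  | pair
2. ld @i4  | no-port MEM/BR
3. beq or @i5/i6  | pair
4. ld @i7  | RAW r6
5. mul add @i8/i9  | pair
6. ld mul @i10/i11  | pair
7. mul add @i12/i13  | pair

CYCLES = 8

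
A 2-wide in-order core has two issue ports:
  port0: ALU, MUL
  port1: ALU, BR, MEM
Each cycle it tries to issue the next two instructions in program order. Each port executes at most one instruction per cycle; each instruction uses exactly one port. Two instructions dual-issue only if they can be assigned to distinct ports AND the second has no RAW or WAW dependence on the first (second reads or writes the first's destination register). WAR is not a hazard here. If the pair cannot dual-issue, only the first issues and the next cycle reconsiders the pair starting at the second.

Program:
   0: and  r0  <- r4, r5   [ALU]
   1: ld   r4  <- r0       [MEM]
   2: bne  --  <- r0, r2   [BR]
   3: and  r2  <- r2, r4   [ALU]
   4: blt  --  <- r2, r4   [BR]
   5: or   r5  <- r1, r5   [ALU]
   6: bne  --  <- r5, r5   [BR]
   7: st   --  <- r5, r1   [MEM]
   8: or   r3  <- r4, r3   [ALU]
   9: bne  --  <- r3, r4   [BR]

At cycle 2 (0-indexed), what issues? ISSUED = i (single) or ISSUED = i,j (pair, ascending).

#0 head=0: and i0 RAW r0
#1 head=1: ld i1 no-port MEM/BR
#2 head=2: bne/and i2+i3 pair
#3 head=4: blt/or i4+i5 pair
#4 head=6: bne i6 no-port BR/MEM
#5 head=7: st/or i7+i8 pair
#6 head=9: bne i9 tail

ISSUED = 2,3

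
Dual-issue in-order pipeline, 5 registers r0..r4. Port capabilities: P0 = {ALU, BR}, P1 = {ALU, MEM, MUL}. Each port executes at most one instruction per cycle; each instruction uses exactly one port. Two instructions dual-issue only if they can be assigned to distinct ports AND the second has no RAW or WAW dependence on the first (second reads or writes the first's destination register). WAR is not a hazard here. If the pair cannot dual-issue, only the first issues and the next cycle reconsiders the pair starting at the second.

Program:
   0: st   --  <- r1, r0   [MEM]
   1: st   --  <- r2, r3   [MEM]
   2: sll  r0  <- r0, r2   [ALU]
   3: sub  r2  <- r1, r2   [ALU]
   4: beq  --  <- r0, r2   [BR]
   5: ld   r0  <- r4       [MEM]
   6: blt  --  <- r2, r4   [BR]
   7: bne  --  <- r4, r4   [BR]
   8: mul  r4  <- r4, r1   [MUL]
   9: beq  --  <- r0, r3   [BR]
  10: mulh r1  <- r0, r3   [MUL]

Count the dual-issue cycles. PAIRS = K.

#0 head=0: st i0 no-port MEM/MEM
#1 head=1: st;sll i1/i2 2-wide
#2 head=3: sub i3 RAW r2
#3 head=4: beq;ld i4/i5 2-wide
#4 head=6: blt i6 no-port BR/BR
#5 head=7: bne;mul i7/i8 2-wide
#6 head=9: beq;mulh i9/i10 2-wide

PAIRS = 4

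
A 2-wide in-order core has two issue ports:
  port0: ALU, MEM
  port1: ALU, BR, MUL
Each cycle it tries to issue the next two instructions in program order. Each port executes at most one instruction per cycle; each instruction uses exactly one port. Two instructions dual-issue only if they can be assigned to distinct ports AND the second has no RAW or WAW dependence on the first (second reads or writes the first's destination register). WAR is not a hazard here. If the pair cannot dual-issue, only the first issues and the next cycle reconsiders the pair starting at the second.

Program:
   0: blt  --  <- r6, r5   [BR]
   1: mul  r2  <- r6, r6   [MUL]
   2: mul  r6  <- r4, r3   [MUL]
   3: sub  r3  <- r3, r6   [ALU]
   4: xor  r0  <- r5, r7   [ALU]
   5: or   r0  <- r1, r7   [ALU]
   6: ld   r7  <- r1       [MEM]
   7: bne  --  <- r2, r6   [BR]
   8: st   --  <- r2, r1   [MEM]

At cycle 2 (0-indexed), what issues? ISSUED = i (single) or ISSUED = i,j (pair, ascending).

ISSUED = 2

c0: i0 blt  no-port BR/MUL
c1: i1 mul  no-port MUL/MUL
c2: i2 mul  RAW r6
c3: i3/i4 sub;xor  dual
c4: i5/i6 or;ld  dual
c5: i7/i8 bne;st  dual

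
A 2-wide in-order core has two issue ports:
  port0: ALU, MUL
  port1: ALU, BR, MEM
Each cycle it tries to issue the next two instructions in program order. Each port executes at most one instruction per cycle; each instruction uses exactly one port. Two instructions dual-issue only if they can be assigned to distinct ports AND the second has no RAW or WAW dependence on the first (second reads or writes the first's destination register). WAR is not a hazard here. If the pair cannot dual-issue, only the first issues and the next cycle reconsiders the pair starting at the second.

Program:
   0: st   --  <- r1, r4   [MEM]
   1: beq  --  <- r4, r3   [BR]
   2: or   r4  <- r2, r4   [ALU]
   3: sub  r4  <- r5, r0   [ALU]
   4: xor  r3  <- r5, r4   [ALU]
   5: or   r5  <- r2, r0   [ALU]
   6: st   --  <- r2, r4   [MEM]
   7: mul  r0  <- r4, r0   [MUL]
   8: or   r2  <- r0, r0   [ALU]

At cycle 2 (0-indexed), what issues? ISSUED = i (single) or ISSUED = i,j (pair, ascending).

ISSUED = 3

[0] i0  st  -- no-port MEM/BR
[1] i1+i2  beq+or  -- 2-wide
[2] i3  sub  -- RAW r4
[3] i4+i5  xor+or  -- 2-wide
[4] i6+i7  st+mul  -- 2-wide
[5] i8  or  -- tail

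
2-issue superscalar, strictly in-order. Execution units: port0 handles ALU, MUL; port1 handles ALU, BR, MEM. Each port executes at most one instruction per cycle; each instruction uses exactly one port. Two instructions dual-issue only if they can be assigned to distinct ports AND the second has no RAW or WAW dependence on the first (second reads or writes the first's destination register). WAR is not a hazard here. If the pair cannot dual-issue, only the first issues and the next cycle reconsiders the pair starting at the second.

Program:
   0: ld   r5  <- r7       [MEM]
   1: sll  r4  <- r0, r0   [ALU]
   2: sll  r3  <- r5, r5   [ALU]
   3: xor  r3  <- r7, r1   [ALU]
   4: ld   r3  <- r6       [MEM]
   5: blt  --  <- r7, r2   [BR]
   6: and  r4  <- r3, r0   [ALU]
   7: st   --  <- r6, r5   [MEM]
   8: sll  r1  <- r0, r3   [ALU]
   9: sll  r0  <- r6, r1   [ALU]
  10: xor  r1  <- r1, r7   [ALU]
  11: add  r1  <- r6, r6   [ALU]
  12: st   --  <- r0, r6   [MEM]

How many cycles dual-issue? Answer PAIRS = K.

#0 head=0: ld+sll i0&i1 2-wide
#1 head=2: sll i2 WAW r3
#2 head=3: xor i3 WAW r3
#3 head=4: ld i4 no-port MEM/BR
#4 head=5: blt+and i5&i6 2-wide
#5 head=7: st+sll i7&i8 2-wide
#6 head=9: sll+xor i9&i10 2-wide
#7 head=11: add+st i11&i12 2-wide

PAIRS = 5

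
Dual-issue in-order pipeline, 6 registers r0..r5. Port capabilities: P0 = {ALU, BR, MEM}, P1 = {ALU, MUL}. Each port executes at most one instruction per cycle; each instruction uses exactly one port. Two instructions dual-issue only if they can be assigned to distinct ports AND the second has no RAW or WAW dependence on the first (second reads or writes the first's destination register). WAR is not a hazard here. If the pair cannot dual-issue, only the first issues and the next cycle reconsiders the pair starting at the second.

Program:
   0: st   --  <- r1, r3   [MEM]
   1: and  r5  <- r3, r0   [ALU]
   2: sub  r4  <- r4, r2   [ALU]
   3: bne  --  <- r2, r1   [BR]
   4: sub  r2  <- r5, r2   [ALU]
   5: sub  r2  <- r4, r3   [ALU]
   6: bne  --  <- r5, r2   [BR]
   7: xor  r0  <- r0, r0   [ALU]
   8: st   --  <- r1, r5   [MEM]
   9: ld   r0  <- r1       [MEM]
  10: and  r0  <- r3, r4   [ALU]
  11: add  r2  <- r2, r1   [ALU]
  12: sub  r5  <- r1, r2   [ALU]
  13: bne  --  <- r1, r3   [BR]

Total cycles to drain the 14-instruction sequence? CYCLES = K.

CYCLES = 9

[0] i0+i1  st.MEM+and.ALU  -- pair
[1] i2+i3  sub.ALU+bne.BR  -- pair
[2] i4  sub.ALU  -- WAW r2
[3] i5  sub.ALU  -- RAW r2
[4] i6+i7  bne.BR+xor.ALU  -- pair
[5] i8  st.MEM  -- no-port MEM/MEM
[6] i9  ld.MEM  -- WAW r0
[7] i10+i11  and.ALU+add.ALU  -- pair
[8] i12+i13  sub.ALU+bne.BR  -- pair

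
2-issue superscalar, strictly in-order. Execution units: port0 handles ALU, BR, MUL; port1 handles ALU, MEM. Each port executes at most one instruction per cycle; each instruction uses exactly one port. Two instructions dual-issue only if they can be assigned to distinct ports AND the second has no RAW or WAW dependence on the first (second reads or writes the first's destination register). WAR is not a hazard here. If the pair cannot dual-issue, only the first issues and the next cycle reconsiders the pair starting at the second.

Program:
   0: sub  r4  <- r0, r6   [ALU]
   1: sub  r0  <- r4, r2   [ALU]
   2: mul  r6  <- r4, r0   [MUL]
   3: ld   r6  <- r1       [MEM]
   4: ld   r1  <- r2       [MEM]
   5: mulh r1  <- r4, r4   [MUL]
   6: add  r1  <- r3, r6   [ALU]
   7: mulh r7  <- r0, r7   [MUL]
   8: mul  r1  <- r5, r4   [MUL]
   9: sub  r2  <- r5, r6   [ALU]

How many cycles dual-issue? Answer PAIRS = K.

  cy0 -> i0 (sub.ALU) RAW r4
  cy1 -> i1 (sub.ALU) RAW r0
  cy2 -> i2 (mul.MUL) WAW r6
  cy3 -> i3 (ld.MEM) no-port MEM/MEM
  cy4 -> i4 (ld.MEM) WAW r1
  cy5 -> i5 (mulh.MUL) WAW r1
  cy6 -> i6/i7 (add.ALU/mulh.MUL) 2-wide
  cy7 -> i8/i9 (mul.MUL/sub.ALU) 2-wide

PAIRS = 2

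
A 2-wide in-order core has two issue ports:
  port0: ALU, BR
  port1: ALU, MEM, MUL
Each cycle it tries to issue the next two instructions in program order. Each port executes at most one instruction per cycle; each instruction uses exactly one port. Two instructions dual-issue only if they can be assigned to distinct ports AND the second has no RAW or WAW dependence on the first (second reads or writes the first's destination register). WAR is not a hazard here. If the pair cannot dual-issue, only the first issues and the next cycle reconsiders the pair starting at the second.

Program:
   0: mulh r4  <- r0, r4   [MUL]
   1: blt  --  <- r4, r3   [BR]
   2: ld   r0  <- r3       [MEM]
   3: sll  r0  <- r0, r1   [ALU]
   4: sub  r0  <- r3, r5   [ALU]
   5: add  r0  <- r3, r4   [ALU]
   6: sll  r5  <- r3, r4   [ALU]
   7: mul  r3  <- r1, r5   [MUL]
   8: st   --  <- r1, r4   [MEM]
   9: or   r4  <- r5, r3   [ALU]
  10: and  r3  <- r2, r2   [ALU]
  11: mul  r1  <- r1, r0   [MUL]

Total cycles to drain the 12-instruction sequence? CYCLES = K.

c0: i0 mulh.MUL  RAW r4
c1: i1,i2 blt.BR+ld.MEM  2-wide
c2: i3 sll.ALU  WAW r0
c3: i4 sub.ALU  WAW r0
c4: i5,i6 add.ALU+sll.ALU  2-wide
c5: i7 mul.MUL  no-port MUL/MEM
c6: i8,i9 st.MEM+or.ALU  2-wide
c7: i10,i11 and.ALU+mul.MUL  2-wide

CYCLES = 8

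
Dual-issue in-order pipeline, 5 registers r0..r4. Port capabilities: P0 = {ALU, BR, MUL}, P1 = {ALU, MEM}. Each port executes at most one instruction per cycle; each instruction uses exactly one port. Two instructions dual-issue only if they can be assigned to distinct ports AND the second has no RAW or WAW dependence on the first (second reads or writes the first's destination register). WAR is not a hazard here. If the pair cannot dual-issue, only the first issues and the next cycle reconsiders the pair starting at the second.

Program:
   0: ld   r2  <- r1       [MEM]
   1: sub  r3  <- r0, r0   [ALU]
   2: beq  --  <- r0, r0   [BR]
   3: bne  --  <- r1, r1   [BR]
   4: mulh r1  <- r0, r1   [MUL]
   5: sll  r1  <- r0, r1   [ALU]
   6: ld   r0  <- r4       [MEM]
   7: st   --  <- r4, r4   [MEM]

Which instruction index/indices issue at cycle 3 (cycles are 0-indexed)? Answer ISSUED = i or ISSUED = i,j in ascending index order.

ISSUED = 4

  cy0 -> i0&i1 (ld+sub) dual
  cy1 -> i2 (beq) no-port BR/BR
  cy2 -> i3 (bne) no-port BR/MUL
  cy3 -> i4 (mulh) RAW+WAW r1
  cy4 -> i5&i6 (sll+ld) dual
  cy5 -> i7 (st) tail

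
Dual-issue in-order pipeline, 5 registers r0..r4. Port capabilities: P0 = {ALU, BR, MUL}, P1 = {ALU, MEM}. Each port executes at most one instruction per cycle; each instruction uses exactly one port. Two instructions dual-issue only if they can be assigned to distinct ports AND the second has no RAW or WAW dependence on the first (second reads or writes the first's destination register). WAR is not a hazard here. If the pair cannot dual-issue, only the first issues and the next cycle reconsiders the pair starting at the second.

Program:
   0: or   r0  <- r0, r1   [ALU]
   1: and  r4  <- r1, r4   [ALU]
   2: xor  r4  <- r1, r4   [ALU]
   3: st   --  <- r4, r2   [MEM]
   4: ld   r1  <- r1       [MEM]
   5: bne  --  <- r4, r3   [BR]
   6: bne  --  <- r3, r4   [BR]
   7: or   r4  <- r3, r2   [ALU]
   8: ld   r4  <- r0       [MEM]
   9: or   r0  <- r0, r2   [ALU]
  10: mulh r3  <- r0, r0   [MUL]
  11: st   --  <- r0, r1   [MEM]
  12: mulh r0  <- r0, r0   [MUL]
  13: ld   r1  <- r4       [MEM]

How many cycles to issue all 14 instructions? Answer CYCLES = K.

0. or.ALU and.ALU @i0&i1  | pair
1. xor.ALU @i2  | RAW r4
2. st.MEM @i3  | no-port MEM/MEM
3. ld.MEM bne.BR @i4&i5  | pair
4. bne.BR or.ALU @i6&i7  | pair
5. ld.MEM or.ALU @i8&i9  | pair
6. mulh.MUL st.MEM @i10&i11  | pair
7. mulh.MUL ld.MEM @i12&i13  | pair

CYCLES = 8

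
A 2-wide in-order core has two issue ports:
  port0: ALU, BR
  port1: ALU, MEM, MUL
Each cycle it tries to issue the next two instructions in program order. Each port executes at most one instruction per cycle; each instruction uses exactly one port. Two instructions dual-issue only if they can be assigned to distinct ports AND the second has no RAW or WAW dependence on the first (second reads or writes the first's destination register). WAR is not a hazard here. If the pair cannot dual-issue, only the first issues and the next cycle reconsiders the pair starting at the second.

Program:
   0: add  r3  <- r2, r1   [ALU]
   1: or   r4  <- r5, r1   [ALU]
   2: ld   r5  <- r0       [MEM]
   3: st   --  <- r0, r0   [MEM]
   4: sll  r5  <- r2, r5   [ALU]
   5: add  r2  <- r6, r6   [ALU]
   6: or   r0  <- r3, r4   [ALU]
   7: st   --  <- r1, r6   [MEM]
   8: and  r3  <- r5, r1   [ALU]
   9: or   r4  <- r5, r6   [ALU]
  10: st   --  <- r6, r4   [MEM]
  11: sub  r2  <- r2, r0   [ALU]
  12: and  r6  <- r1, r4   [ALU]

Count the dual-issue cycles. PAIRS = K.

[0] i0+i1  add.ALU+or.ALU  -- 2-wide
[1] i2  ld.MEM  -- no-port MEM/MEM
[2] i3+i4  st.MEM+sll.ALU  -- 2-wide
[3] i5+i6  add.ALU+or.ALU  -- 2-wide
[4] i7+i8  st.MEM+and.ALU  -- 2-wide
[5] i9  or.ALU  -- RAW r4
[6] i10+i11  st.MEM+sub.ALU  -- 2-wide
[7] i12  and.ALU  -- tail

PAIRS = 5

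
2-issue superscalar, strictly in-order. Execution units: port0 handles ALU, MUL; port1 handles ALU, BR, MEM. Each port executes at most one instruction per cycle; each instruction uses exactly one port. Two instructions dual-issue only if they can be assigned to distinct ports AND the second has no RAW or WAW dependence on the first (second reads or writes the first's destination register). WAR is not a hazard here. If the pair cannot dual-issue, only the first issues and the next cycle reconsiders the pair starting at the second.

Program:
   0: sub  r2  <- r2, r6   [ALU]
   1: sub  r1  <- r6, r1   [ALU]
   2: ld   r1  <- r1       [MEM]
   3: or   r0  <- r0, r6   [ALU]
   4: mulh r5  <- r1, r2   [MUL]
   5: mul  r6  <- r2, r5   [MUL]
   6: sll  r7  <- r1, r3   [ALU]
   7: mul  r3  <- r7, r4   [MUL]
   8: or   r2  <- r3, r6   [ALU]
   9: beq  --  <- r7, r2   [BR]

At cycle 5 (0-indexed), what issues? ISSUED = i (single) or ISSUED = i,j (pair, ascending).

ISSUED = 8

0. sub+sub @i0/i1  | dual
1. ld+or @i2/i3  | dual
2. mulh @i4  | no-port MUL/MUL
3. mul+sll @i5/i6  | dual
4. mul @i7  | RAW r3
5. or @i8  | RAW r2
6. beq @i9  | tail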